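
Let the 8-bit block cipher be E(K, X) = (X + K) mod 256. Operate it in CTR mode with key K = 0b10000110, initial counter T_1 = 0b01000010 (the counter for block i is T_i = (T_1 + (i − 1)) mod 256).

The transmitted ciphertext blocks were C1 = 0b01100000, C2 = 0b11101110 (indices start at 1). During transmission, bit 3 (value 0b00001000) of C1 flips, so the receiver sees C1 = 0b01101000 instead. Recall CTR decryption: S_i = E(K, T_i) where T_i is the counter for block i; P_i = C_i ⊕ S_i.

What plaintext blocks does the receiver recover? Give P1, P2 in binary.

Only C1 changed, to 0b01101000. In CTR, a change in C_i flips the same bit in P_i only; the keystream is unaffected. Decrypting the received ciphertext:
P1: T = 0b01000010, S = E(K, T) = 0b11001000; 0b01101000 ⊕ 0b11001000 = 0b10100000.
P2: T = 0b01000011, S = E(K, T) = 0b11001001; 0b11101110 ⊕ 0b11001001 = 0b00100111.
Blocks that differ from the original plaintext: P1.

P1 = 0b10100000, P2 = 0b00100111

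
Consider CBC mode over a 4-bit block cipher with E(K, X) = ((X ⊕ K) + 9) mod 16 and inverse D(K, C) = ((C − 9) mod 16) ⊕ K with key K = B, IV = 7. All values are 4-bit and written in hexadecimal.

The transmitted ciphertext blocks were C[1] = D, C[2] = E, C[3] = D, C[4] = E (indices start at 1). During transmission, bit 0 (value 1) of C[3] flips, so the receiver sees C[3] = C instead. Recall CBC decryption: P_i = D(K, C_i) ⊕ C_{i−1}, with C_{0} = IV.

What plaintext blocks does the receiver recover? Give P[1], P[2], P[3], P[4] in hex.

Only C[3] changed, to C. In CBC, a change in C_i garbles P_i and flips the same bit in P_{i+1}. Decrypting the received ciphertext:
P[1]: D(K, D) = F; F ⊕ 7 = 8.
P[2]: D(K, E) = E; E ⊕ D = 3.
P[3]: D(K, C) = 8; 8 ⊕ E = 6.
P[4]: D(K, E) = E; E ⊕ C = 2.
Blocks that differ from the original plaintext: P[3], P[4].

P[1] = 8, P[2] = 3, P[3] = 6, P[4] = 2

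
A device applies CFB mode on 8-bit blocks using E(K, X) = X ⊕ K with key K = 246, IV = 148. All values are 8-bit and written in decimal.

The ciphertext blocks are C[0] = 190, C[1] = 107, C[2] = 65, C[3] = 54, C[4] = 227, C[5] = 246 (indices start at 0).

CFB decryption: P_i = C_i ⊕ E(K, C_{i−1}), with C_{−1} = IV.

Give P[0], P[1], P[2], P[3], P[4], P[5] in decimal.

P[0]: E(K, 148) = 98; 190 ⊕ 98 = 220.
P[1]: E(K, 190) = 72; 107 ⊕ 72 = 35.
P[2]: E(K, 107) = 157; 65 ⊕ 157 = 220.
P[3]: E(K, 65) = 183; 54 ⊕ 183 = 129.
P[4]: E(K, 54) = 192; 227 ⊕ 192 = 35.
P[5]: E(K, 227) = 21; 246 ⊕ 21 = 227.

P[0] = 220, P[1] = 35, P[2] = 220, P[3] = 129, P[4] = 35, P[5] = 227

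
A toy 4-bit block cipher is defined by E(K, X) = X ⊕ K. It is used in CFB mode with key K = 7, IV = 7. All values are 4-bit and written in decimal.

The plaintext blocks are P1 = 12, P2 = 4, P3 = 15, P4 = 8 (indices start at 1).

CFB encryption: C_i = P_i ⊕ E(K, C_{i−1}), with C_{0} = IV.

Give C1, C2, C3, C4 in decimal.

C1 = 12, C2 = 15, C3 = 7, C4 = 8

C1: E(K, 7) = 0; 12 ⊕ 0 = 12.
C2: E(K, 12) = 11; 4 ⊕ 11 = 15.
C3: E(K, 15) = 8; 15 ⊕ 8 = 7.
C4: E(K, 7) = 0; 8 ⊕ 0 = 8.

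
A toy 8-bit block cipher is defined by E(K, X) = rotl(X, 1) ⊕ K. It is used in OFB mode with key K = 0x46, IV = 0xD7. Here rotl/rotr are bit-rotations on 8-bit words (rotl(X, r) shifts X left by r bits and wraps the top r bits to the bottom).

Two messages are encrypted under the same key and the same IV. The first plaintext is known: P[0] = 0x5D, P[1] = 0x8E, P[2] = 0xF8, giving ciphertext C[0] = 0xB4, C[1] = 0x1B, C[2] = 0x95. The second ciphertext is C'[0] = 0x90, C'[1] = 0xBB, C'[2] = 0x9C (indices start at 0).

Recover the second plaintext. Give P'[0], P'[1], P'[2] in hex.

In OFB with a reused IV, both messages share the same keystream S_i, so C_i ⊕ C'_i = P_i ⊕ P'_i and thus P'_i = P_i ⊕ C_i ⊕ C'_i.
P'[0]: 0x5D ⊕ 0xB4 ⊕ 0x90 = 0x79.
P'[1]: 0x8E ⊕ 0x1B ⊕ 0xBB = 0x2E.
P'[2]: 0xF8 ⊕ 0x95 ⊕ 0x9C = 0xF1.

P'[0] = 0x79, P'[1] = 0x2E, P'[2] = 0xF1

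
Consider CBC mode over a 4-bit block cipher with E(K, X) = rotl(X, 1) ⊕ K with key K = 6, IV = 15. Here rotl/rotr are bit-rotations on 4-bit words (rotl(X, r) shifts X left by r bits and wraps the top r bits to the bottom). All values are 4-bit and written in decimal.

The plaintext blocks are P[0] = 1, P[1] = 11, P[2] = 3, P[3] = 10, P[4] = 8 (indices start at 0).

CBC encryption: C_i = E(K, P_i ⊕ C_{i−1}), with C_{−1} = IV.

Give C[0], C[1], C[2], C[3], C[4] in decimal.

C[0] = 11, C[1] = 6, C[2] = 12, C[3] = 10, C[4] = 2

C[0]: P[0] ⊕ 15 = 14; E(K, 14) = 11.
C[1]: P[1] ⊕ 11 = 0; E(K, 0) = 6.
C[2]: P[2] ⊕ 6 = 5; E(K, 5) = 12.
C[3]: P[3] ⊕ 12 = 6; E(K, 6) = 10.
C[4]: P[4] ⊕ 10 = 2; E(K, 2) = 2.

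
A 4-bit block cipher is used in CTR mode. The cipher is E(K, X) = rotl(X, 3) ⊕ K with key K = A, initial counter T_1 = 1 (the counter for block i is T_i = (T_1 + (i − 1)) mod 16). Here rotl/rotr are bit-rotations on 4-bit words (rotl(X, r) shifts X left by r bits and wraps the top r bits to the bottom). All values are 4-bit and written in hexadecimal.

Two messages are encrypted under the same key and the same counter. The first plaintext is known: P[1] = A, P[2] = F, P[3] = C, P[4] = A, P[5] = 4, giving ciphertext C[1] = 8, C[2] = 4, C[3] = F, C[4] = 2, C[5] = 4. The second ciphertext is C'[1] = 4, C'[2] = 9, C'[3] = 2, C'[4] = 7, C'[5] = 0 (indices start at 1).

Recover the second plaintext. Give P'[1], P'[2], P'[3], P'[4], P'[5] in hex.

P'[1] = 6, P'[2] = 2, P'[3] = 1, P'[4] = F, P'[5] = 0

In CTR with a reused counter, both messages share the same keystream S_i, so C_i ⊕ C'_i = P_i ⊕ P'_i and thus P'_i = P_i ⊕ C_i ⊕ C'_i.
P'[1]: A ⊕ 8 ⊕ 4 = 6.
P'[2]: F ⊕ 4 ⊕ 9 = 2.
P'[3]: C ⊕ F ⊕ 2 = 1.
P'[4]: A ⊕ 2 ⊕ 7 = F.
P'[5]: 4 ⊕ 4 ⊕ 0 = 0.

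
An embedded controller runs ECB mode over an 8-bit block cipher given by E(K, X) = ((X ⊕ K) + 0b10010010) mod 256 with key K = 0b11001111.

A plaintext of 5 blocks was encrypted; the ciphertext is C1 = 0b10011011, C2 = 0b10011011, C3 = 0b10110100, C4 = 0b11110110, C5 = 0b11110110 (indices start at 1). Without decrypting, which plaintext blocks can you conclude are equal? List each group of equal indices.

ECB encrypts each block independently with the same key, so equal ciphertext blocks imply equal plaintext blocks.
C1 = C2 = 0b10011011, so P1 = P2.
C4 = C5 = 0b11110110, so P4 = P5.

P1 = P2; P4 = P5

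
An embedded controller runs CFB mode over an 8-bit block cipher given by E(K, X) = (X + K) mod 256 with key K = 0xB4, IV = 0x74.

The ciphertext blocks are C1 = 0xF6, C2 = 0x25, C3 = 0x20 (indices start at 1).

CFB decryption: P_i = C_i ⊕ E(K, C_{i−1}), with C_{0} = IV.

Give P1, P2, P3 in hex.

P1 = 0xDE, P2 = 0x8F, P3 = 0xF9

P1: E(K, 0x74) = 0x28; 0xF6 ⊕ 0x28 = 0xDE.
P2: E(K, 0xF6) = 0xAA; 0x25 ⊕ 0xAA = 0x8F.
P3: E(K, 0x25) = 0xD9; 0x20 ⊕ 0xD9 = 0xF9.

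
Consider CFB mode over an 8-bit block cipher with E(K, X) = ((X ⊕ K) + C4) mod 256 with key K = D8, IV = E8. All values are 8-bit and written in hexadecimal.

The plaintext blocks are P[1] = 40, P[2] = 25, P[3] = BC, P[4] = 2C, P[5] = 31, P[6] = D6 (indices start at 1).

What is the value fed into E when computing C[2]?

B4

CFB encryption: C_i = P_i ⊕ E(K, C_{i−1}), with C_{0} = IV.
C[1]: E(K, E8) = F4; 40 ⊕ F4 = B4.
C[2]: E(K, B4) = 30; 25 ⊕ 30 = 15.
So the input to E for block [2] is B4.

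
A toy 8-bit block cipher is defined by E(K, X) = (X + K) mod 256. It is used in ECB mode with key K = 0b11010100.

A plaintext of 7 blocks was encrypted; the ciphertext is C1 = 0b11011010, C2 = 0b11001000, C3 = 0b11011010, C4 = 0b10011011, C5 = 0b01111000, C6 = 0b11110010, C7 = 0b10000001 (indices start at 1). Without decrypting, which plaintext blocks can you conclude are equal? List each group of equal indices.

ECB encrypts each block independently with the same key, so equal ciphertext blocks imply equal plaintext blocks.
C1 = C3 = 0b11011010, so P1 = P3.

P1 = P3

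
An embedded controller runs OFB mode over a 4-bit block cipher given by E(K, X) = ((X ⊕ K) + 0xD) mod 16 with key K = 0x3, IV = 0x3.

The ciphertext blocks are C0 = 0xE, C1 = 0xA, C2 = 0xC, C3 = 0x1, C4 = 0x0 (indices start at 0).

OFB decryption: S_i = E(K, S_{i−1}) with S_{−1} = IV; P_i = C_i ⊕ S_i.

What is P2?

P0: S = E(K, 0x3) = 0xD; 0xE ⊕ 0xD = 0x3.
P1: S = E(K, 0xD) = 0xB; 0xA ⊕ 0xB = 0x1.
P2: S = E(K, 0xB) = 0x5; 0xC ⊕ 0x5 = 0x9.

P2 = 0x9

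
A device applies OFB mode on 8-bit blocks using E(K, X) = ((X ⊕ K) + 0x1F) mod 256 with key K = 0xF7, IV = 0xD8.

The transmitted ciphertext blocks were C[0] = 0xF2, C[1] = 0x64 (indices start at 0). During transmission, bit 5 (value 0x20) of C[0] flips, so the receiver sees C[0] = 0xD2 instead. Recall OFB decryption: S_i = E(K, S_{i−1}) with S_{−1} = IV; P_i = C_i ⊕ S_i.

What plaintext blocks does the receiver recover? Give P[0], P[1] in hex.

P[0] = 0x9C, P[1] = 0xBC

Only C[0] changed, to 0xD2. In OFB, a change in C_i flips the same bit in P_i only; the keystream is unaffected. Decrypting the received ciphertext:
P[0]: S = E(K, 0xD8) = 0x4E; 0xD2 ⊕ 0x4E = 0x9C.
P[1]: S = E(K, 0x4E) = 0xD8; 0x64 ⊕ 0xD8 = 0xBC.
Blocks that differ from the original plaintext: P[0].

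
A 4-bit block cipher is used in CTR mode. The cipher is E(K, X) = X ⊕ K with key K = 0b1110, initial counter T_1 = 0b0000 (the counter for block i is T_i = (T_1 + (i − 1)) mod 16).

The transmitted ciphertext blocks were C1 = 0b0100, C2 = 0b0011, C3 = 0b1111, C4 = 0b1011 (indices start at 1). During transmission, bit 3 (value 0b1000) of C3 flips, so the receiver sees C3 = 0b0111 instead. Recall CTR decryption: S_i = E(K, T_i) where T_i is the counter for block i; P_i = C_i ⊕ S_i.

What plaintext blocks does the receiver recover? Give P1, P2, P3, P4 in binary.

P1 = 0b1010, P2 = 0b1100, P3 = 0b1011, P4 = 0b0110

Only C3 changed, to 0b0111. In CTR, a change in C_i flips the same bit in P_i only; the keystream is unaffected. Decrypting the received ciphertext:
P1: T = 0b0000, S = E(K, T) = 0b1110; 0b0100 ⊕ 0b1110 = 0b1010.
P2: T = 0b0001, S = E(K, T) = 0b1111; 0b0011 ⊕ 0b1111 = 0b1100.
P3: T = 0b0010, S = E(K, T) = 0b1100; 0b0111 ⊕ 0b1100 = 0b1011.
P4: T = 0b0011, S = E(K, T) = 0b1101; 0b1011 ⊕ 0b1101 = 0b0110.
Blocks that differ from the original plaintext: P3.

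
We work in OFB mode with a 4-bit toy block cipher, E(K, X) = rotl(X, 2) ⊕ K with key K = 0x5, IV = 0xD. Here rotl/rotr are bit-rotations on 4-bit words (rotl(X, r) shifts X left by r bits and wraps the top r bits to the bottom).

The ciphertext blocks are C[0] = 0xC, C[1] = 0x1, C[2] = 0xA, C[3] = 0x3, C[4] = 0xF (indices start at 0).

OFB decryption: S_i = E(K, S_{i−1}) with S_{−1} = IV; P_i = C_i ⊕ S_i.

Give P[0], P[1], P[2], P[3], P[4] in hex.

P[0] = 0xE, P[1] = 0xC, P[2] = 0x8, P[3] = 0xE, P[4] = 0xD

P[0]: S = E(K, 0xD) = 0x2; 0xC ⊕ 0x2 = 0xE.
P[1]: S = E(K, 0x2) = 0xD; 0x1 ⊕ 0xD = 0xC.
P[2]: S = E(K, 0xD) = 0x2; 0xA ⊕ 0x2 = 0x8.
P[3]: S = E(K, 0x2) = 0xD; 0x3 ⊕ 0xD = 0xE.
P[4]: S = E(K, 0xD) = 0x2; 0xF ⊕ 0x2 = 0xD.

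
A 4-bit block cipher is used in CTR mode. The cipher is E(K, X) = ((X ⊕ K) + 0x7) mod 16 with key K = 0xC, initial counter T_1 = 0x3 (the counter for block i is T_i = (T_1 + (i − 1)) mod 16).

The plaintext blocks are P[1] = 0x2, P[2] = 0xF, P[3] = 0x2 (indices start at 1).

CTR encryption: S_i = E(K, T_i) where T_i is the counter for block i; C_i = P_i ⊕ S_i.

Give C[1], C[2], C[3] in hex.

C[1]: T = 0x3, S = E(K, T) = 0x6; 0x2 ⊕ 0x6 = 0x4.
C[2]: T = 0x4, S = E(K, T) = 0xF; 0xF ⊕ 0xF = 0x0.
C[3]: T = 0x5, S = E(K, T) = 0x0; 0x2 ⊕ 0x0 = 0x2.

C[1] = 0x4, C[2] = 0x0, C[3] = 0x2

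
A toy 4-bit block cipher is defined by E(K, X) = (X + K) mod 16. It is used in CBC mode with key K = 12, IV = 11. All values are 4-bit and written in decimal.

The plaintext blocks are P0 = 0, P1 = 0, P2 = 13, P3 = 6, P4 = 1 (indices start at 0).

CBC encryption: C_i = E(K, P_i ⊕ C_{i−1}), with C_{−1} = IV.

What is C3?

C3 = 8

C0: P0 ⊕ 11 = 11; E(K, 11) = 7.
C1: P1 ⊕ 7 = 7; E(K, 7) = 3.
C2: P2 ⊕ 3 = 14; E(K, 14) = 10.
C3: P3 ⊕ 10 = 12; E(K, 12) = 8.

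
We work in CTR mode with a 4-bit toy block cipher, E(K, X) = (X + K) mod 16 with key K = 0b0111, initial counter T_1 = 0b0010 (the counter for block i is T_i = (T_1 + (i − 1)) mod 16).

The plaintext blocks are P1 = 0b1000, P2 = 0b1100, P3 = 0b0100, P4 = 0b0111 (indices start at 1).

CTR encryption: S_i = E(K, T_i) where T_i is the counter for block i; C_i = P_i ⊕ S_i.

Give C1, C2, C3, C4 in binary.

C1 = 0b0001, C2 = 0b0110, C3 = 0b1111, C4 = 0b1011

C1: T = 0b0010, S = E(K, T) = 0b1001; 0b1000 ⊕ 0b1001 = 0b0001.
C2: T = 0b0011, S = E(K, T) = 0b1010; 0b1100 ⊕ 0b1010 = 0b0110.
C3: T = 0b0100, S = E(K, T) = 0b1011; 0b0100 ⊕ 0b1011 = 0b1111.
C4: T = 0b0101, S = E(K, T) = 0b1100; 0b0111 ⊕ 0b1100 = 0b1011.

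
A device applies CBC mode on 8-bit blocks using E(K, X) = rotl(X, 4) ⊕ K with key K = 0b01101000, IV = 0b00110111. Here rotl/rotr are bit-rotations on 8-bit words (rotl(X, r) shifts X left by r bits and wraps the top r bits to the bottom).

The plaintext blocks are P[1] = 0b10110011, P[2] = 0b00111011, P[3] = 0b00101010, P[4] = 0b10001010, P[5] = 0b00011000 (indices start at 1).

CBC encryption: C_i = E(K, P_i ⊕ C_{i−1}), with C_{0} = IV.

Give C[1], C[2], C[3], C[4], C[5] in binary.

C[1]: P[1] ⊕ 0b00110111 = 0b10000100; E(K, 0b10000100) = 0b00100000.
C[2]: P[2] ⊕ 0b00100000 = 0b00011011; E(K, 0b00011011) = 0b11011001.
C[3]: P[3] ⊕ 0b11011001 = 0b11110011; E(K, 0b11110011) = 0b01010111.
C[4]: P[4] ⊕ 0b01010111 = 0b11011101; E(K, 0b11011101) = 0b10110101.
C[5]: P[5] ⊕ 0b10110101 = 0b10101101; E(K, 0b10101101) = 0b10110010.

C[1] = 0b00100000, C[2] = 0b11011001, C[3] = 0b01010111, C[4] = 0b10110101, C[5] = 0b10110010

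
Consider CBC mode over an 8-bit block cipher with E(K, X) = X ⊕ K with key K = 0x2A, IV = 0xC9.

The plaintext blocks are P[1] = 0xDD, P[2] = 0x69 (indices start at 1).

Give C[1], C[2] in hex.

CBC encryption: C_i = E(K, P_i ⊕ C_{i−1}), with C_{0} = IV.
C[1]: P[1] ⊕ 0xC9 = 0x14; E(K, 0x14) = 0x3E.
C[2]: P[2] ⊕ 0x3E = 0x57; E(K, 0x57) = 0x7D.

C[1] = 0x3E, C[2] = 0x7D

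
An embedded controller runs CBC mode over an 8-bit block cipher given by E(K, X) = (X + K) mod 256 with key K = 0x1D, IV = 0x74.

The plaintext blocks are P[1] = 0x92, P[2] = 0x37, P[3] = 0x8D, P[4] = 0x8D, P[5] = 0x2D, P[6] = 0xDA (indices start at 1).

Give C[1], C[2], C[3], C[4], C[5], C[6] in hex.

C[1] = 0x03, C[2] = 0x51, C[3] = 0xF9, C[4] = 0x91, C[5] = 0xD9, C[6] = 0x20

CBC encryption: C_i = E(K, P_i ⊕ C_{i−1}), with C_{0} = IV.
C[1]: P[1] ⊕ 0x74 = 0xE6; E(K, 0xE6) = 0x03.
C[2]: P[2] ⊕ 0x03 = 0x34; E(K, 0x34) = 0x51.
C[3]: P[3] ⊕ 0x51 = 0xDC; E(K, 0xDC) = 0xF9.
C[4]: P[4] ⊕ 0xF9 = 0x74; E(K, 0x74) = 0x91.
C[5]: P[5] ⊕ 0x91 = 0xBC; E(K, 0xBC) = 0xD9.
C[6]: P[6] ⊕ 0xD9 = 0x03; E(K, 0x03) = 0x20.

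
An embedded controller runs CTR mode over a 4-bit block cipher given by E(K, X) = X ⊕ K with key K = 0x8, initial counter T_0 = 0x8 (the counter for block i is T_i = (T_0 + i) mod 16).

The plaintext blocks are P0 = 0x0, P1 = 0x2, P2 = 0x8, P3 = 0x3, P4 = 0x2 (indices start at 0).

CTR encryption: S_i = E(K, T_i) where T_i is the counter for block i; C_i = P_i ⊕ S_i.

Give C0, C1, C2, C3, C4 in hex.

C0: T = 0x8, S = E(K, T) = 0x0; 0x0 ⊕ 0x0 = 0x0.
C1: T = 0x9, S = E(K, T) = 0x1; 0x2 ⊕ 0x1 = 0x3.
C2: T = 0xA, S = E(K, T) = 0x2; 0x8 ⊕ 0x2 = 0xA.
C3: T = 0xB, S = E(K, T) = 0x3; 0x3 ⊕ 0x3 = 0x0.
C4: T = 0xC, S = E(K, T) = 0x4; 0x2 ⊕ 0x4 = 0x6.

C0 = 0x0, C1 = 0x3, C2 = 0xA, C3 = 0x0, C4 = 0x6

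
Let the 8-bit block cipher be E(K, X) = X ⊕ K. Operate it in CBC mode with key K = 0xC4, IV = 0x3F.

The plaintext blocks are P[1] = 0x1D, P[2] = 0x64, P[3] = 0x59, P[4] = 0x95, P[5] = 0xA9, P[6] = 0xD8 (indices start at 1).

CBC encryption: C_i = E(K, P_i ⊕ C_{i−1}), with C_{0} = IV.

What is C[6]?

C[1]: P[1] ⊕ 0x3F = 0x22; E(K, 0x22) = 0xE6.
C[2]: P[2] ⊕ 0xE6 = 0x82; E(K, 0x82) = 0x46.
C[3]: P[3] ⊕ 0x46 = 0x1F; E(K, 0x1F) = 0xDB.
C[4]: P[4] ⊕ 0xDB = 0x4E; E(K, 0x4E) = 0x8A.
C[5]: P[5] ⊕ 0x8A = 0x23; E(K, 0x23) = 0xE7.
C[6]: P[6] ⊕ 0xE7 = 0x3F; E(K, 0x3F) = 0xFB.

C[6] = 0xFB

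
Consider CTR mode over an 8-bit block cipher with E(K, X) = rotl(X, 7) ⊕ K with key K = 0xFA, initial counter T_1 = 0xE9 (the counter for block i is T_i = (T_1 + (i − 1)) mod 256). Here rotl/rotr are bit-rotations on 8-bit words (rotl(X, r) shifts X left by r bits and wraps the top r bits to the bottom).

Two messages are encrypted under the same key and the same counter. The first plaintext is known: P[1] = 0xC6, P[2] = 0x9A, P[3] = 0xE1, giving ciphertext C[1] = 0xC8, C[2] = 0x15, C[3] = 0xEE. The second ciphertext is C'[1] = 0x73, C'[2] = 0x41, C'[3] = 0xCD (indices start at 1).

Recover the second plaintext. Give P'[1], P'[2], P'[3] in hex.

In CTR with a reused counter, both messages share the same keystream S_i, so C_i ⊕ C'_i = P_i ⊕ P'_i and thus P'_i = P_i ⊕ C_i ⊕ C'_i.
P'[1]: 0xC6 ⊕ 0xC8 ⊕ 0x73 = 0x7D.
P'[2]: 0x9A ⊕ 0x15 ⊕ 0x41 = 0xCE.
P'[3]: 0xE1 ⊕ 0xEE ⊕ 0xCD = 0xC2.

P'[1] = 0x7D, P'[2] = 0xCE, P'[3] = 0xC2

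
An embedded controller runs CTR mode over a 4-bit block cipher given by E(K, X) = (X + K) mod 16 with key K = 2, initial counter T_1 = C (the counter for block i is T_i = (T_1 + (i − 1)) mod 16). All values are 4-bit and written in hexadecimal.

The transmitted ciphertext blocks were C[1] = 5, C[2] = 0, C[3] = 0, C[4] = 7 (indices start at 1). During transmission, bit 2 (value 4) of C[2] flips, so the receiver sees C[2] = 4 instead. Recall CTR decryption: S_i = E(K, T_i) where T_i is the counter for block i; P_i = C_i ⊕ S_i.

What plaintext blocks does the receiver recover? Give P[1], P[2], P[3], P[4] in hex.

Only C[2] changed, to 4. In CTR, a change in C_i flips the same bit in P_i only; the keystream is unaffected. Decrypting the received ciphertext:
P[1]: T = C, S = E(K, T) = E; 5 ⊕ E = B.
P[2]: T = D, S = E(K, T) = F; 4 ⊕ F = B.
P[3]: T = E, S = E(K, T) = 0; 0 ⊕ 0 = 0.
P[4]: T = F, S = E(K, T) = 1; 7 ⊕ 1 = 6.
Blocks that differ from the original plaintext: P[2].

P[1] = B, P[2] = B, P[3] = 0, P[4] = 6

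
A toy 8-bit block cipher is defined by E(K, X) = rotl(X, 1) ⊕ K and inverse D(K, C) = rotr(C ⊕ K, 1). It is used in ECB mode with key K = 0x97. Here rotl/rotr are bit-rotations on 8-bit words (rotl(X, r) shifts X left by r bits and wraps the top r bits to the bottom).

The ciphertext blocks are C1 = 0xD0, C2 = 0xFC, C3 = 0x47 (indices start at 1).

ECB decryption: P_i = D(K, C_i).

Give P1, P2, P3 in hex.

P1: D(K, 0xD0) = 0xA3.
P2: D(K, 0xFC) = 0xB5.
P3: D(K, 0x47) = 0x68.

P1 = 0xA3, P2 = 0xB5, P3 = 0x68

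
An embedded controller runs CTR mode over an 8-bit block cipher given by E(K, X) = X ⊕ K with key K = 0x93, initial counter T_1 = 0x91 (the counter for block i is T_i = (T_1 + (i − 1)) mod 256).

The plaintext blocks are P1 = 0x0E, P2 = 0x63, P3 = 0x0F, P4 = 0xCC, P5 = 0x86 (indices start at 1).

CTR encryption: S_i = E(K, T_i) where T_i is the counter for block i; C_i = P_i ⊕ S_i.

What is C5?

C1: T = 0x91, S = E(K, T) = 0x02; 0x0E ⊕ 0x02 = 0x0C.
C2: T = 0x92, S = E(K, T) = 0x01; 0x63 ⊕ 0x01 = 0x62.
C3: T = 0x93, S = E(K, T) = 0x00; 0x0F ⊕ 0x00 = 0x0F.
C4: T = 0x94, S = E(K, T) = 0x07; 0xCC ⊕ 0x07 = 0xCB.
C5: T = 0x95, S = E(K, T) = 0x06; 0x86 ⊕ 0x06 = 0x80.

C5 = 0x80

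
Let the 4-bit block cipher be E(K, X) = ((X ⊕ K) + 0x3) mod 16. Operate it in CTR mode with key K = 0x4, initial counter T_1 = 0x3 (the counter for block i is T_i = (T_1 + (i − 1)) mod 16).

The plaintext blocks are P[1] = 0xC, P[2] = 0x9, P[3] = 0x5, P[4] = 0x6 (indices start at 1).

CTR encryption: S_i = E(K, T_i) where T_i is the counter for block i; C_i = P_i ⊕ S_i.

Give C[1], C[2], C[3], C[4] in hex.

C[1]: T = 0x3, S = E(K, T) = 0xA; 0xC ⊕ 0xA = 0x6.
C[2]: T = 0x4, S = E(K, T) = 0x3; 0x9 ⊕ 0x3 = 0xA.
C[3]: T = 0x5, S = E(K, T) = 0x4; 0x5 ⊕ 0x4 = 0x1.
C[4]: T = 0x6, S = E(K, T) = 0x5; 0x6 ⊕ 0x5 = 0x3.

C[1] = 0x6, C[2] = 0xA, C[3] = 0x1, C[4] = 0x3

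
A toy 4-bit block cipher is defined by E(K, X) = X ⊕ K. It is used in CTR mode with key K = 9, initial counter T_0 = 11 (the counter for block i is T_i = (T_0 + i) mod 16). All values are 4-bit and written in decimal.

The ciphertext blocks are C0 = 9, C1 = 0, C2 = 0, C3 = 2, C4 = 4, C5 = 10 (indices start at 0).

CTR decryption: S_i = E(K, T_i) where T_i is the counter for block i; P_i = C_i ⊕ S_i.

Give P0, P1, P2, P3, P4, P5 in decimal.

P0: T = 11, S = E(K, T) = 2; 9 ⊕ 2 = 11.
P1: T = 12, S = E(K, T) = 5; 0 ⊕ 5 = 5.
P2: T = 13, S = E(K, T) = 4; 0 ⊕ 4 = 4.
P3: T = 14, S = E(K, T) = 7; 2 ⊕ 7 = 5.
P4: T = 15, S = E(K, T) = 6; 4 ⊕ 6 = 2.
P5: T = 0, S = E(K, T) = 9; 10 ⊕ 9 = 3.

P0 = 11, P1 = 5, P2 = 4, P3 = 5, P4 = 2, P5 = 3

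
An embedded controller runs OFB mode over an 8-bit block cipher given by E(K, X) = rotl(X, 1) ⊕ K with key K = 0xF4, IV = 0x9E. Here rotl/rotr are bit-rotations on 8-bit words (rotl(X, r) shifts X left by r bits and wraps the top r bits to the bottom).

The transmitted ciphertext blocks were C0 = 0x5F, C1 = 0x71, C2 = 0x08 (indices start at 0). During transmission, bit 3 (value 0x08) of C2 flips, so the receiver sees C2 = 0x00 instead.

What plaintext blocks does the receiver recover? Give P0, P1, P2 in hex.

P0 = 0x96, P1 = 0x16, P2 = 0x3A

OFB decryption: S_i = E(K, S_{i−1}) with S_{−1} = IV; P_i = C_i ⊕ S_i.
Only C2 changed, to 0x00. In OFB, a change in C_i flips the same bit in P_i only; the keystream is unaffected. Decrypting the received ciphertext:
P0: S = E(K, 0x9E) = 0xC9; 0x5F ⊕ 0xC9 = 0x96.
P1: S = E(K, 0xC9) = 0x67; 0x71 ⊕ 0x67 = 0x16.
P2: S = E(K, 0x67) = 0x3A; 0x00 ⊕ 0x3A = 0x3A.
Blocks that differ from the original plaintext: P2.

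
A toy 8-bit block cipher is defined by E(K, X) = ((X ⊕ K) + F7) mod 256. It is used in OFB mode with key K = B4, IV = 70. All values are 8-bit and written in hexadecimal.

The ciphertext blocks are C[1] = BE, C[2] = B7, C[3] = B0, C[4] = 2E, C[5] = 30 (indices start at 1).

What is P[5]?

OFB decryption: S_i = E(K, S_{i−1}) with S_{0} = IV; P_i = C_i ⊕ S_i.
P[1]: S = E(K, 70) = BB; BE ⊕ BB = 05.
P[2]: S = E(K, BB) = 06; B7 ⊕ 06 = B1.
P[3]: S = E(K, 06) = A9; B0 ⊕ A9 = 19.
P[4]: S = E(K, A9) = 14; 2E ⊕ 14 = 3A.
P[5]: S = E(K, 14) = 97; 30 ⊕ 97 = A7.

P[5] = A7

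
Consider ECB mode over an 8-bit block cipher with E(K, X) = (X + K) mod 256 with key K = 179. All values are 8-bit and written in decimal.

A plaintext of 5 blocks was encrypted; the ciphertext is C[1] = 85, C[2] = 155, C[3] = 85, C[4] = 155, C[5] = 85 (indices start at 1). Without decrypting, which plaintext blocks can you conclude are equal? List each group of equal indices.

P[1] = P[3] = P[5]; P[2] = P[4]

ECB encrypts each block independently with the same key, so equal ciphertext blocks imply equal plaintext blocks.
C[1] = C[3] = C[5] = 85, so P[1] = P[3] = P[5].
C[2] = C[4] = 155, so P[2] = P[4].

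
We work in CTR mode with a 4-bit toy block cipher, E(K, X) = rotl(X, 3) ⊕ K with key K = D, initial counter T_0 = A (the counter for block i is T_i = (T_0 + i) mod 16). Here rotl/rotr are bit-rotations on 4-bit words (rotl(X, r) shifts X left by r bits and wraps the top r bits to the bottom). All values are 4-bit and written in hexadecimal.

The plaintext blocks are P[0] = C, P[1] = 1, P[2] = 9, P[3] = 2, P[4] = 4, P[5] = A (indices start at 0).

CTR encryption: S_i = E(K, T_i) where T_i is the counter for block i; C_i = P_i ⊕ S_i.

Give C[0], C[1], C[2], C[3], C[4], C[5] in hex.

C[0] = 4, C[1] = 1, C[2] = 2, C[3] = 1, C[4] = E, C[5] = 8

C[0]: T = A, S = E(K, T) = 8; C ⊕ 8 = 4.
C[1]: T = B, S = E(K, T) = 0; 1 ⊕ 0 = 1.
C[2]: T = C, S = E(K, T) = B; 9 ⊕ B = 2.
C[3]: T = D, S = E(K, T) = 3; 2 ⊕ 3 = 1.
C[4]: T = E, S = E(K, T) = A; 4 ⊕ A = E.
C[5]: T = F, S = E(K, T) = 2; A ⊕ 2 = 8.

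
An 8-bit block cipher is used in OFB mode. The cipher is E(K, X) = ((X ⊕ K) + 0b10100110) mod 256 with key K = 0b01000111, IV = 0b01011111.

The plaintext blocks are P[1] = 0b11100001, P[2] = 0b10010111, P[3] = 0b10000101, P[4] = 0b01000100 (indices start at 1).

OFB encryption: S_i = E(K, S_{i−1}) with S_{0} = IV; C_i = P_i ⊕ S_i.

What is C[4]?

C[4] = 0b10011011

C[1]: S = E(K, 0b01011111) = 0b10111110; 0b11100001 ⊕ 0b10111110 = 0b01011111.
C[2]: S = E(K, 0b10111110) = 0b10011111; 0b10010111 ⊕ 0b10011111 = 0b00001000.
C[3]: S = E(K, 0b10011111) = 0b01111110; 0b10000101 ⊕ 0b01111110 = 0b11111011.
C[4]: S = E(K, 0b01111110) = 0b11011111; 0b01000100 ⊕ 0b11011111 = 0b10011011.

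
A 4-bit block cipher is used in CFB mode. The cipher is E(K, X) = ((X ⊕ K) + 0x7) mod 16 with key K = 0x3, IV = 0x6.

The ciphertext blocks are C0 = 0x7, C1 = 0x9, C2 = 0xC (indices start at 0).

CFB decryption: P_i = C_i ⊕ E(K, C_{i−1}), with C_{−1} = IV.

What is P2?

P2 = 0xD

P2: E(K, 0x9) = 0x1; 0xC ⊕ 0x1 = 0xD.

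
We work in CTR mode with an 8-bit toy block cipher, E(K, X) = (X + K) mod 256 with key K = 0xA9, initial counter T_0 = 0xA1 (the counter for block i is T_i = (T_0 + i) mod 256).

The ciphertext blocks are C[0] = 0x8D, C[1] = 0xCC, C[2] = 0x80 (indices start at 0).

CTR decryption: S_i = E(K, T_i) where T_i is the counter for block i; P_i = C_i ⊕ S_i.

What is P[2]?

P[2] = 0xCC

P[2]: T = 0xA3, S = E(K, T) = 0x4C; 0x80 ⊕ 0x4C = 0xCC.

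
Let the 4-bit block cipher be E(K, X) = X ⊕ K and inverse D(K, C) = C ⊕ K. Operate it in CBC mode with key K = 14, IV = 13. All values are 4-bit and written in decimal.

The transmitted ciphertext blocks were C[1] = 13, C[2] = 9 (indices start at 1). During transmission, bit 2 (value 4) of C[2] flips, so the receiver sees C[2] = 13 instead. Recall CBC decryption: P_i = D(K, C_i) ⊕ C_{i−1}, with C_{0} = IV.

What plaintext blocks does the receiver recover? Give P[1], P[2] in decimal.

Only C[2] changed, to 13. In CBC, a change in C_i garbles P_i and flips the same bit in P_{i+1}. Decrypting the received ciphertext:
P[1]: D(K, 13) = 3; 3 ⊕ 13 = 14.
P[2]: D(K, 13) = 3; 3 ⊕ 13 = 14.
Blocks that differ from the original plaintext: P[2].

P[1] = 14, P[2] = 14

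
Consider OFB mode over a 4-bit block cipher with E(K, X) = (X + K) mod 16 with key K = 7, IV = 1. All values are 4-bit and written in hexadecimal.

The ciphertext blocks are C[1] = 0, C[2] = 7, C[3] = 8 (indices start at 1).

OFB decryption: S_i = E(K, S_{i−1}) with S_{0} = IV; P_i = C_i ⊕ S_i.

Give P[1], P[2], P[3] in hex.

P[1]: S = E(K, 1) = 8; 0 ⊕ 8 = 8.
P[2]: S = E(K, 8) = F; 7 ⊕ F = 8.
P[3]: S = E(K, F) = 6; 8 ⊕ 6 = E.

P[1] = 8, P[2] = 8, P[3] = E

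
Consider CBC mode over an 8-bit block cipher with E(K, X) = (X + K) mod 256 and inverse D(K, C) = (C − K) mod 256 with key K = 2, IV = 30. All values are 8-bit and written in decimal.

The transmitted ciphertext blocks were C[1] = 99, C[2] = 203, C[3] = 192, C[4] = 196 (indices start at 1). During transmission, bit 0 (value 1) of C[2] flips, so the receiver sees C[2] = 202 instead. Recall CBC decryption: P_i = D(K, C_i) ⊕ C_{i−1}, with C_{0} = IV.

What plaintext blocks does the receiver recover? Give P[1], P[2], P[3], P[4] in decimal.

P[1] = 127, P[2] = 171, P[3] = 116, P[4] = 2

Only C[2] changed, to 202. In CBC, a change in C_i garbles P_i and flips the same bit in P_{i+1}. Decrypting the received ciphertext:
P[1]: D(K, 99) = 97; 97 ⊕ 30 = 127.
P[2]: D(K, 202) = 200; 200 ⊕ 99 = 171.
P[3]: D(K, 192) = 190; 190 ⊕ 202 = 116.
P[4]: D(K, 196) = 194; 194 ⊕ 192 = 2.
Blocks that differ from the original plaintext: P[2], P[3].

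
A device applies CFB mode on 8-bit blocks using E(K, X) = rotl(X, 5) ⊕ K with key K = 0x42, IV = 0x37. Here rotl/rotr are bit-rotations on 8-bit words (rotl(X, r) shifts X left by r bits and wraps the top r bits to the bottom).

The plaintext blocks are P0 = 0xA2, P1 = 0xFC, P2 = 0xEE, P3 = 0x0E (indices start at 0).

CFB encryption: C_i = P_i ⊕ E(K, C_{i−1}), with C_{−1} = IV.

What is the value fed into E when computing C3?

C0: E(K, 0x37) = 0xA4; 0xA2 ⊕ 0xA4 = 0x06.
C1: E(K, 0x06) = 0x82; 0xFC ⊕ 0x82 = 0x7E.
C2: E(K, 0x7E) = 0x8D; 0xEE ⊕ 0x8D = 0x63.
C3: E(K, 0x63) = 0x2E; 0x0E ⊕ 0x2E = 0x20.
So the input to E for block 3 is 0x63.

0x63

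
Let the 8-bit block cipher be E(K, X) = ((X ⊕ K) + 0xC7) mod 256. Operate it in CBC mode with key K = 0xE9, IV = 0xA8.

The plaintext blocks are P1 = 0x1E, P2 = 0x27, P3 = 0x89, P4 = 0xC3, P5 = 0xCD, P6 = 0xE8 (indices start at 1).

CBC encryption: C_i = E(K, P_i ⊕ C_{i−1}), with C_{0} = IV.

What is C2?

C2 = 0xAF

C1: P1 ⊕ 0xA8 = 0xB6; E(K, 0xB6) = 0x26.
C2: P2 ⊕ 0x26 = 0x01; E(K, 0x01) = 0xAF.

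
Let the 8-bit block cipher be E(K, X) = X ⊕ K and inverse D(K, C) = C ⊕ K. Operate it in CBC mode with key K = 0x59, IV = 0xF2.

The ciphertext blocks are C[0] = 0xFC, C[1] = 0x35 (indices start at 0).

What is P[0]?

CBC decryption: P_i = D(K, C_i) ⊕ C_{i−1}, with C_{−1} = IV.
P[0]: D(K, 0xFC) = 0xA5; 0xA5 ⊕ 0xF2 = 0x57.

P[0] = 0x57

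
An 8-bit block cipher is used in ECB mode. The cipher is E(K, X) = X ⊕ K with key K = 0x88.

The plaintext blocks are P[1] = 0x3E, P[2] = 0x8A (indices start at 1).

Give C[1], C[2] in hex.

C[1] = 0xB6, C[2] = 0x02

ECB encryption: C_i = E(K, P_i).
C[1]: E(K, 0x3E) = 0xB6.
C[2]: E(K, 0x8A) = 0x02.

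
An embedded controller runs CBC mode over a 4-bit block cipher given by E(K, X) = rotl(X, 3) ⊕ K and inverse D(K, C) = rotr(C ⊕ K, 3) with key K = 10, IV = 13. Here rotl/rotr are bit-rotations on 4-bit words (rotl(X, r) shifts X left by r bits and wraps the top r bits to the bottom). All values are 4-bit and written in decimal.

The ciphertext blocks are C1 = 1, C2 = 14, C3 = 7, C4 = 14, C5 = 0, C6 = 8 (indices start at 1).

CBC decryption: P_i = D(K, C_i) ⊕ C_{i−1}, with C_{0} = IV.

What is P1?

P1 = 10

P1: D(K, 1) = 7; 7 ⊕ 13 = 10.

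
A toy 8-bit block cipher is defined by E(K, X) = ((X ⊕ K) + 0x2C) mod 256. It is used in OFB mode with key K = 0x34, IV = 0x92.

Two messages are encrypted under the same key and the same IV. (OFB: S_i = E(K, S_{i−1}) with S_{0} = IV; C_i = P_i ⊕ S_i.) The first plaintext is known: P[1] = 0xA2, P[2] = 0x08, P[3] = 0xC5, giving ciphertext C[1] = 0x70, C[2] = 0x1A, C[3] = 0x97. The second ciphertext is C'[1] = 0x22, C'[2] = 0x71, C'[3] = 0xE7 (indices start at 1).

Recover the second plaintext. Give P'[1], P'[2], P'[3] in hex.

P'[1] = 0xF0, P'[2] = 0x63, P'[3] = 0xB5

In OFB with a reused IV, both messages share the same keystream S_i, so C_i ⊕ C'_i = P_i ⊕ P'_i and thus P'_i = P_i ⊕ C_i ⊕ C'_i.
P'[1]: 0xA2 ⊕ 0x70 ⊕ 0x22 = 0xF0.
P'[2]: 0x08 ⊕ 0x1A ⊕ 0x71 = 0x63.
P'[3]: 0xC5 ⊕ 0x97 ⊕ 0xE7 = 0xB5.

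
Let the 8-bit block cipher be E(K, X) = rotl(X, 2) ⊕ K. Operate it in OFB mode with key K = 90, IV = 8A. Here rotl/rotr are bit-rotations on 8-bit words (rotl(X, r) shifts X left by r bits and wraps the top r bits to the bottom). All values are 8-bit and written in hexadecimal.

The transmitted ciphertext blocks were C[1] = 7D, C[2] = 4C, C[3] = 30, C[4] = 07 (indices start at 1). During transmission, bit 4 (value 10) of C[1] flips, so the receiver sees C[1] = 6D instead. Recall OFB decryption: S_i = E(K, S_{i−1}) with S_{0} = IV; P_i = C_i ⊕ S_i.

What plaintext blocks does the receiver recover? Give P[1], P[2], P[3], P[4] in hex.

Only C[1] changed, to 6D. In OFB, a change in C_i flips the same bit in P_i only; the keystream is unaffected. Decrypting the received ciphertext:
P[1]: S = E(K, 8A) = BA; 6D ⊕ BA = D7.
P[2]: S = E(K, BA) = 7A; 4C ⊕ 7A = 36.
P[3]: S = E(K, 7A) = 79; 30 ⊕ 79 = 49.
P[4]: S = E(K, 79) = 75; 07 ⊕ 75 = 72.
Blocks that differ from the original plaintext: P[1].

P[1] = D7, P[2] = 36, P[3] = 49, P[4] = 72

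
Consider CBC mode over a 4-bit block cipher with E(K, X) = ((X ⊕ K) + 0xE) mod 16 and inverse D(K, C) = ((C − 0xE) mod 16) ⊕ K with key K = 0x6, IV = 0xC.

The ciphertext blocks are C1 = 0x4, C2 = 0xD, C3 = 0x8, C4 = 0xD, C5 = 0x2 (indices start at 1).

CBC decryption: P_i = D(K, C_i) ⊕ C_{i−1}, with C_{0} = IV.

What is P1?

P1: D(K, 0x4) = 0x0; 0x0 ⊕ 0xC = 0xC.

P1 = 0xC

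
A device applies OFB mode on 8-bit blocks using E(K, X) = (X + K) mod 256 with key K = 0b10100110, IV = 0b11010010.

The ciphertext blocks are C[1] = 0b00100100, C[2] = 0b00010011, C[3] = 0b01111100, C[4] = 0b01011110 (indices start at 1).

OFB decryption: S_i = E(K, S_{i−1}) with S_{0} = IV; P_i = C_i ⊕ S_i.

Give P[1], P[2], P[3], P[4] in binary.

P[1] = 0b01011100, P[2] = 0b00001101, P[3] = 0b10111000, P[4] = 0b00110100

P[1]: S = E(K, 0b11010010) = 0b01111000; 0b00100100 ⊕ 0b01111000 = 0b01011100.
P[2]: S = E(K, 0b01111000) = 0b00011110; 0b00010011 ⊕ 0b00011110 = 0b00001101.
P[3]: S = E(K, 0b00011110) = 0b11000100; 0b01111100 ⊕ 0b11000100 = 0b10111000.
P[4]: S = E(K, 0b11000100) = 0b01101010; 0b01011110 ⊕ 0b01101010 = 0b00110100.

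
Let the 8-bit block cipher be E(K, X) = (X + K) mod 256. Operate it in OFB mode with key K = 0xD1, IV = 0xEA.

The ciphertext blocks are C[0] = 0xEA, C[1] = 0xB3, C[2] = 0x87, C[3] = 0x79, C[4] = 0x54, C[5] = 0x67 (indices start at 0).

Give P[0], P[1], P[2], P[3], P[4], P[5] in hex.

P[0] = 0x51, P[1] = 0x3F, P[2] = 0xDA, P[3] = 0x57, P[4] = 0xAB, P[5] = 0xB7

OFB decryption: S_i = E(K, S_{i−1}) with S_{−1} = IV; P_i = C_i ⊕ S_i.
P[0]: S = E(K, 0xEA) = 0xBB; 0xEA ⊕ 0xBB = 0x51.
P[1]: S = E(K, 0xBB) = 0x8C; 0xB3 ⊕ 0x8C = 0x3F.
P[2]: S = E(K, 0x8C) = 0x5D; 0x87 ⊕ 0x5D = 0xDA.
P[3]: S = E(K, 0x5D) = 0x2E; 0x79 ⊕ 0x2E = 0x57.
P[4]: S = E(K, 0x2E) = 0xFF; 0x54 ⊕ 0xFF = 0xAB.
P[5]: S = E(K, 0xFF) = 0xD0; 0x67 ⊕ 0xD0 = 0xB7.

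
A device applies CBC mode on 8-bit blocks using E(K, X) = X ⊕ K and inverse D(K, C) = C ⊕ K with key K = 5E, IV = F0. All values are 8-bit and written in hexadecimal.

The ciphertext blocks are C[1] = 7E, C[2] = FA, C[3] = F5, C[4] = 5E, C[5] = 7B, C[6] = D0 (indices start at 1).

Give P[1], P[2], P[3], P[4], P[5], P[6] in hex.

CBC decryption: P_i = D(K, C_i) ⊕ C_{i−1}, with C_{0} = IV.
P[1]: D(K, 7E) = 20; 20 ⊕ F0 = D0.
P[2]: D(K, FA) = A4; A4 ⊕ 7E = DA.
P[3]: D(K, F5) = AB; AB ⊕ FA = 51.
P[4]: D(K, 5E) = 00; 00 ⊕ F5 = F5.
P[5]: D(K, 7B) = 25; 25 ⊕ 5E = 7B.
P[6]: D(K, D0) = 8E; 8E ⊕ 7B = F5.

P[1] = D0, P[2] = DA, P[3] = 51, P[4] = F5, P[5] = 7B, P[6] = F5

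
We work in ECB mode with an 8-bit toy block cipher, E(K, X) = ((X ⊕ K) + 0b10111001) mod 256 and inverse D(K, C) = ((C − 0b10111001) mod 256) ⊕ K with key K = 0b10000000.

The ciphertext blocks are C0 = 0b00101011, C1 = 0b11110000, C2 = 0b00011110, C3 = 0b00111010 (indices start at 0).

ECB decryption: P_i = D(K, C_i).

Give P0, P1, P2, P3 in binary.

P0: D(K, 0b00101011) = 0b11110010.
P1: D(K, 0b11110000) = 0b10110111.
P2: D(K, 0b00011110) = 0b11100101.
P3: D(K, 0b00111010) = 0b00000001.

P0 = 0b11110010, P1 = 0b10110111, P2 = 0b11100101, P3 = 0b00000001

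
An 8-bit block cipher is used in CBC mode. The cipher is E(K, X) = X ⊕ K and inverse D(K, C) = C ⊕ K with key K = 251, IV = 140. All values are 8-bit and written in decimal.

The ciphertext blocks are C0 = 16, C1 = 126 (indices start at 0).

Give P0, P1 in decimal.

CBC decryption: P_i = D(K, C_i) ⊕ C_{i−1}, with C_{−1} = IV.
P0: D(K, 16) = 235; 235 ⊕ 140 = 103.
P1: D(K, 126) = 133; 133 ⊕ 16 = 149.

P0 = 103, P1 = 149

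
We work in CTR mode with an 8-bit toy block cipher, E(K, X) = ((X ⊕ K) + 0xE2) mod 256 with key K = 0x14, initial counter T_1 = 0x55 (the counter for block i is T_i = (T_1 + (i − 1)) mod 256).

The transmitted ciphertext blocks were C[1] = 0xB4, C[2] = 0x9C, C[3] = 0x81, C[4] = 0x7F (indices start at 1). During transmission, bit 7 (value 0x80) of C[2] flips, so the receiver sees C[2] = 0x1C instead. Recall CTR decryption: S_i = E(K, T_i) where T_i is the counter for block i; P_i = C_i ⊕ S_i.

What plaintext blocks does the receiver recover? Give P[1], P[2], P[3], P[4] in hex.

P[1] = 0x97, P[2] = 0x38, P[3] = 0xA4, P[4] = 0x51

Only C[2] changed, to 0x1C. In CTR, a change in C_i flips the same bit in P_i only; the keystream is unaffected. Decrypting the received ciphertext:
P[1]: T = 0x55, S = E(K, T) = 0x23; 0xB4 ⊕ 0x23 = 0x97.
P[2]: T = 0x56, S = E(K, T) = 0x24; 0x1C ⊕ 0x24 = 0x38.
P[3]: T = 0x57, S = E(K, T) = 0x25; 0x81 ⊕ 0x25 = 0xA4.
P[4]: T = 0x58, S = E(K, T) = 0x2E; 0x7F ⊕ 0x2E = 0x51.
Blocks that differ from the original plaintext: P[2].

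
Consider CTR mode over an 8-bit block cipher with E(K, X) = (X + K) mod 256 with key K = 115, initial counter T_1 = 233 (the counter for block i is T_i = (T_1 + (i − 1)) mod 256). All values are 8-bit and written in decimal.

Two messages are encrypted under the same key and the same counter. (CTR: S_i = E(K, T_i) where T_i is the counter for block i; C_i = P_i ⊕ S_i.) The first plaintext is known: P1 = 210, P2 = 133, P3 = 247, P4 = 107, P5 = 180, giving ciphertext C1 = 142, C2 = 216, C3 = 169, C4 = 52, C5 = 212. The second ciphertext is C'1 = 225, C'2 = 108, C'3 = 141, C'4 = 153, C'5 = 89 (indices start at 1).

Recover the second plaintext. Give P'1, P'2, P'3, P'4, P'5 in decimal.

P'1 = 189, P'2 = 49, P'3 = 211, P'4 = 198, P'5 = 57

In CTR with a reused counter, both messages share the same keystream S_i, so C_i ⊕ C'_i = P_i ⊕ P'_i and thus P'_i = P_i ⊕ C_i ⊕ C'_i.
P'1: 210 ⊕ 142 ⊕ 225 = 189.
P'2: 133 ⊕ 216 ⊕ 108 = 49.
P'3: 247 ⊕ 169 ⊕ 141 = 211.
P'4: 107 ⊕ 52 ⊕ 153 = 198.
P'5: 180 ⊕ 212 ⊕ 89 = 57.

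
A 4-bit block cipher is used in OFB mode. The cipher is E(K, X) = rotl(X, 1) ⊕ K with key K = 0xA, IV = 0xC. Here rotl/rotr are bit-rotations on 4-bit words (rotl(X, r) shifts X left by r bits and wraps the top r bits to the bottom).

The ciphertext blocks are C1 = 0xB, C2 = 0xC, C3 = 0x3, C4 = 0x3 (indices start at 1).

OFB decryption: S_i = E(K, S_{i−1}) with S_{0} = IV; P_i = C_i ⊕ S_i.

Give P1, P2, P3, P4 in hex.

P1 = 0x8, P2 = 0x0, P3 = 0x0, P4 = 0xF

P1: S = E(K, 0xC) = 0x3; 0xB ⊕ 0x3 = 0x8.
P2: S = E(K, 0x3) = 0xC; 0xC ⊕ 0xC = 0x0.
P3: S = E(K, 0xC) = 0x3; 0x3 ⊕ 0x3 = 0x0.
P4: S = E(K, 0x3) = 0xC; 0x3 ⊕ 0xC = 0xF.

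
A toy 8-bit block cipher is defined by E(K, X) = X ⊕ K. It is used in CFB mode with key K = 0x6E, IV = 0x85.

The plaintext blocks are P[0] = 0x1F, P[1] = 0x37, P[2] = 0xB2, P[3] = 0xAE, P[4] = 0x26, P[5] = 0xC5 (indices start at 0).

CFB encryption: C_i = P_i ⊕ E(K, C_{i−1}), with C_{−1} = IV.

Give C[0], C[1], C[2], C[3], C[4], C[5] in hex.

C[0] = 0xF4, C[1] = 0xAD, C[2] = 0x71, C[3] = 0xB1, C[4] = 0xF9, C[5] = 0x52

C[0]: E(K, 0x85) = 0xEB; 0x1F ⊕ 0xEB = 0xF4.
C[1]: E(K, 0xF4) = 0x9A; 0x37 ⊕ 0x9A = 0xAD.
C[2]: E(K, 0xAD) = 0xC3; 0xB2 ⊕ 0xC3 = 0x71.
C[3]: E(K, 0x71) = 0x1F; 0xAE ⊕ 0x1F = 0xB1.
C[4]: E(K, 0xB1) = 0xDF; 0x26 ⊕ 0xDF = 0xF9.
C[5]: E(K, 0xF9) = 0x97; 0xC5 ⊕ 0x97 = 0x52.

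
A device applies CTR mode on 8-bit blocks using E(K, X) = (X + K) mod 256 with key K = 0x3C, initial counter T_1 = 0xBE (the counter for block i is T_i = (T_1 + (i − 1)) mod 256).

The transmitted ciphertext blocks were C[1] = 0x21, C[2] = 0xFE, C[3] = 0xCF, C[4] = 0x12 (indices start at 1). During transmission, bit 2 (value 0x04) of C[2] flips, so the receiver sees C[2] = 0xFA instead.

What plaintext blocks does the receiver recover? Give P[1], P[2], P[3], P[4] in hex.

P[1] = 0xDB, P[2] = 0x01, P[3] = 0x33, P[4] = 0xEF

CTR decryption: S_i = E(K, T_i) where T_i is the counter for block i; P_i = C_i ⊕ S_i.
Only C[2] changed, to 0xFA. In CTR, a change in C_i flips the same bit in P_i only; the keystream is unaffected. Decrypting the received ciphertext:
P[1]: T = 0xBE, S = E(K, T) = 0xFA; 0x21 ⊕ 0xFA = 0xDB.
P[2]: T = 0xBF, S = E(K, T) = 0xFB; 0xFA ⊕ 0xFB = 0x01.
P[3]: T = 0xC0, S = E(K, T) = 0xFC; 0xCF ⊕ 0xFC = 0x33.
P[4]: T = 0xC1, S = E(K, T) = 0xFD; 0x12 ⊕ 0xFD = 0xEF.
Blocks that differ from the original plaintext: P[2].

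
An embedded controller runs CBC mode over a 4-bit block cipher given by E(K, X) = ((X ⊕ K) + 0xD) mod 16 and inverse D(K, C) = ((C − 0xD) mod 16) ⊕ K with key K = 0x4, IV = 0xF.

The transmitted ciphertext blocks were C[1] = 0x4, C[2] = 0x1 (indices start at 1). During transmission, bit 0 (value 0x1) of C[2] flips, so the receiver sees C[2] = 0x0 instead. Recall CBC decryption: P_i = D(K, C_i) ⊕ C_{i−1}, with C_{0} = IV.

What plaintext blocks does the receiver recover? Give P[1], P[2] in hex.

P[1] = 0xC, P[2] = 0x3

Only C[2] changed, to 0x0. In CBC, a change in C_i garbles P_i and flips the same bit in P_{i+1}. Decrypting the received ciphertext:
P[1]: D(K, 0x4) = 0x3; 0x3 ⊕ 0xF = 0xC.
P[2]: D(K, 0x0) = 0x7; 0x7 ⊕ 0x4 = 0x3.
Blocks that differ from the original plaintext: P[2].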